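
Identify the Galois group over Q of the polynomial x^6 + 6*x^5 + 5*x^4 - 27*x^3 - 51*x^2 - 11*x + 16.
The polynomial f is an irreducible sextic over Q, so G = Gal(f/Q) is one of the 16 transitive subgroups 6T1, ..., 6T16 of S_6. The discriminant of f is 30991489 = 5567^2, a perfect square, so G is contained in A_6. The transitive groups of degree 6 contained in A_6 are: A_4 (6T4, order 12), S_4 (6T7, order 24), (C_3 x C_3) : C_4 (6T10, order 36), PSL(2,5) (6T12, order 60), A_6 (6T15, order 360). By Dedekind's theorem, for a prime p not dividing disc(f) the degrees of the irreducible factors of f mod p form the cycle type of an element of G. Factoring f modulo the 21 such primes p <= 79 (skipping 19, which divides the discriminant), each new pattern first appears at: mod 2: f = (x)(x^5 + x^3 + x^2 + x + 1), pattern 5+1; mod 7: f = (x^3 + x^2 + 3x + 1)(x^3 + 5x^2 + 4x + 2), pattern 3+3; mod 61: f = (x + 38)(x + 60)(x^2 + 13x + 60)(x^2 + 17x + 55), pattern 2+2+1+1. No other pattern occurs in this range, so the set of observed cycle types is {5+1, 3+3, 2+2+1+1}. The candidates containing elements of all these cycle types are PSL(2,5) (6T12) of order 60, A_6 (6T15) of order 360; the others are excluded. The observed types are precisely the cycle types that occur in PSL(2,5) (6T12) (apart from the identity). Each of the other remaining candidates has further cycle types, and by the Chebotarev density theorem the matching factorization patterns would occur for a proportion of primes equal to their share of the group: A_6 (6T15) additionally contains elements of type 4+2, 3+1+1+1 (130 of its 360 elements, about 36% of primes). None of the 21 primes tested shows any such pattern (for each of these groups the chance of that is below 10^-4), which rules them out. Hence G = PSL(2,5) (6T12), of order 60.

PSL(2,5) (order 60)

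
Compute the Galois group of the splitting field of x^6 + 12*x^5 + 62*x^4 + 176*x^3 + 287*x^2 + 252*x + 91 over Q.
The polynomial f is an irreducible sextic over Q, so G = Gal(f/Q) is one of the 16 transitive subgroups 6T1, ..., 6T16 of S_6. The discriminant of f is 153664 = 392^2, a perfect square, so G is contained in A_6. The transitive groups of degree 6 contained in A_6 are: A_4 (6T4, order 12), S_4 (6T7, order 24), (C_3 x C_3) : C_4 (6T10, order 36), PSL(2,5) (6T12, order 60), A_6 (6T15, order 360). By Dedekind's theorem, for a prime p not dividing disc(f) the degrees of the irreducible factors of f mod p form the cycle type of an element of G. Factoring f modulo the 33 such primes p <= 149 (skipping 2, 7, which divide the discriminant), each new pattern first appears at: mod 3: f = (x^3 + x^2 + x + 2)(x^3 + 2x^2 + 2x + 2), pattern 3+3; mod 13: f = (x)(x + 4)(x^2 + 4x + 2)(x^2 + 4x + 12), pattern 2+2+1+1. No other pattern occurs in this range, so the set of observed cycle types is {3+3, 2+2+1+1}. The candidates containing elements of all these cycle types are A_4 (6T4) of order 12, S_4 (6T7) of order 24, (C_3 x C_3) : C_4 (6T10) of order 36, PSL(2,5) (6T12) of order 60, A_6 (6T15) of order 360; the others are excluded. The observed types are precisely the cycle types that occur in A_4 (6T4) (apart from the identity). Each of the other remaining candidates has further cycle types, and by the Chebotarev density theorem the matching factorization patterns would occur for a proportion of primes equal to their share of the group: S_4 (6T7) additionally contains elements of type 4+2 (6 of its 24 elements, about 25% of primes); (C_3 x C_3) : C_4 (6T10) additionally contains elements of type 4+2, 3+1+1+1 (22 of its 36 elements, about 61% of primes); PSL(2,5) (6T12) additionally contains elements of type 5+1 (24 of its 60 elements, about 40% of primes); A_6 (6T15) additionally contains elements of type 5+1, 4+2, 3+1+1+1 (274 of its 360 elements, about 76% of primes). None of the 33 primes tested shows any such pattern (for each of these groups the chance of that is below 10^-4), which rules them out. Hence G = A_4 (6T4), of order 12.

6T4: A_4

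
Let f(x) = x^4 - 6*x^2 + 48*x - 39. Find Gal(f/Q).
The polynomial is an irreducible quartic over Q and its discriminant is -86704128, which is not a perfect square, so the Galois group is not contained in A_4. The resolvent cubic y^3 + 6*y^2 + 156*y - 1368 has exactly one rational root, so the Galois group is C_4 or D_4. The quartic remains irreducible over Q(sqrt(disc)), so the group is D_4.

D_4, the dihedral group of order 8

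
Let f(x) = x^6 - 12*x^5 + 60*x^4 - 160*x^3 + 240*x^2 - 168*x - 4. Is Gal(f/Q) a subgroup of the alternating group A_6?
Yes

The polynomial is irreducible of degree 6 over Q. Its discriminant is 746496000000 = 864000^2, a perfect square. A Galois group lies in the alternating group exactly when the discriminant is a square in Q, so the Galois group (A_6) is contained in A_6.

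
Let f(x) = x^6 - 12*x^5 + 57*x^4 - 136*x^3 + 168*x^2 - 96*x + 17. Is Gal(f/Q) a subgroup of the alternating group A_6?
The polynomial is irreducible of degree 6 over Q. Its discriminant is -419904, which is not a perfect square. A Galois group lies in the alternating group exactly when the discriminant is a square in Q, so the Galois group (A_4 x C_2) is not contained in A_6.

No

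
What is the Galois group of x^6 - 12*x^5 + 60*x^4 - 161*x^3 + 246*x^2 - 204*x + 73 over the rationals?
The polynomial f is an irreducible sextic over Q, so G = Gal(f/Q) is one of the 16 transitive subgroups 6T1, ..., 6T16 of S_6. The discriminant of f is -19683, which is not a perfect square, so G is not contained in A_6. The transitive groups of degree 6 not contained in A_6 are: C_6 (6T1, order 6), S_3 (6T2, order 6), D_6 (6T3, order 12), C_3 x S_3 (6T5, order 18), A_4 x C_2 (6T6, order 24), S_4 (6T8, order 24), S_3 x S_3 (6T9, order 36), S_4 x C_2 (6T11, order 48), (S_3 x S_3) : C_2 (6T13, order 72), PGL(2,5) (6T14, order 120), S_6 (6T16, order 720). By Dedekind's theorem, for a prime p not dividing disc(f) the degrees of the irreducible factors of f mod p form the cycle type of an element of G. Factoring f modulo the 37 such primes p <= 163 (skipping 3, which divides the discriminant), each new pattern first appears at: mod 2: f = (x^6 + x^3 + 1), pattern 6; mod 7: f = (x^3 + x^2 + 5x + 1)(x^3 + x^2 + 5x + 3), pattern 3+3; mod 17: f = (x^2 + 3x + 8)(x^2 + 9x + 13)(x^2 + 10x + 11), pattern 2+2+2; mod 19: f = (x + 2)(x + 3)(x + 4)(x + 7)(x + 14)(x + 15), pattern 1+1+1+1+1+1. No other pattern occurs in this range, so the set of observed cycle types is {6, 3+3, 2+2+2, 1+1+1+1+1+1}. The candidates containing elements of all these cycle types are C_6 (6T1) of order 6, D_6 (6T3) of order 12, C_3 x S_3 (6T5) of order 18, A_4 x C_2 (6T6) of order 24, S_3 x S_3 (6T9) of order 36, S_4 x C_2 (6T11) of order 48, (S_3 x S_3) : C_2 (6T13) of order 72, PGL(2,5) (6T14) of order 120, S_6 (6T16) of order 720; the others are excluded. The observed types are precisely the cycle types that occur in C_6 (6T1). Each of the other remaining candidates has further cycle types, and by the Chebotarev density theorem the matching factorization patterns would occur for a proportion of primes equal to their share of the group: D_6 (6T3) additionally contains elements of type 2+2+1+1 (3 of its 12 elements, about 25% of primes); C_3 x S_3 (6T5) additionally contains elements of type 3+1+1+1 (4 of its 18 elements, about 22% of primes); A_4 x C_2 (6T6) additionally contains elements of type 2+2+1+1, 2+1+1+1+1 (6 of its 24 elements, about 25% of primes); S_3 x S_3 (6T9) additionally contains elements of type 3+1+1+1, 2+2+1+1 (13 of its 36 elements, about 36% of primes); S_4 x C_2 (6T11) additionally contains elements of type 4+2, 4+1+1, 2+2+1+1, 2+1+1+1+1 (24 of its 48 elements, about 50% of primes); (S_3 x S_3) : C_2 (6T13) additionally contains elements of type 4+2, 3+2+1, 3+1+1+1, 2+2+1+1, 2+1+1+1+1 (49 of its 72 elements, about 68% of primes); PGL(2,5) (6T14) additionally contains elements of type 5+1, 4+1+1, 2+2+1+1 (69 of its 120 elements, about 58% of primes); S_6 (6T16) additionally contains elements of type 5+1, 4+2, 4+1+1, 3+2+1, 3+1+1+1, 2+2+1+1, 2+1+1+1+1 (544 of its 720 elements, about 76% of primes). None of the 37 primes tested shows any such pattern (for each of these groups the chance of that is below 10^-4), which rules them out. Hence G = C_6 (6T1), of order 6.

C_6 (also written C6)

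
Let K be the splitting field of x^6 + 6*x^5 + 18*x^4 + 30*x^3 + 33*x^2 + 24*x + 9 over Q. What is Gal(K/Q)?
The polynomial f is an irreducible sextic over Q, so G = Gal(f/Q) is one of the 16 transitive subgroups 6T1, ..., 6T16 of S_6. The discriminant of f is -16003008, which is not a perfect square, so G is not contained in A_6. The transitive groups of degree 6 not contained in A_6 are: C_6 (6T1, order 6), S_3 (6T2, order 6), D_6 (6T3, order 12), C_3 x S_3 (6T5, order 18), A_4 x C_2 (6T6, order 24), S_4 (6T8, order 24), S_3 x S_3 (6T9, order 36), S_4 x C_2 (6T11, order 48), (S_3 x S_3) : C_2 (6T13, order 72), PGL(2,5) (6T14, order 120), S_6 (6T16, order 720). By Dedekind's theorem, for a prime p not dividing disc(f) the degrees of the irreducible factors of f mod p form the cycle type of an element of G. Factoring f modulo the 21 such primes p <= 89 (skipping 2, 3, 7, which divide the discriminant), each new pattern first appears at: mod 5: f = (x^6 + x^5 + 3x^4 + 3x^2 + 4x + 4), pattern 6; mod 11: f = (x + 10)(x^5 + 7x^4 + 3x^3 + 2), pattern 5+1; mod 13: f = (x + 2)(x + 6)(x^4 + 11x^3 + 9x^2 + 8x + 4), pattern 4+1+1; mod 23: f = (x + 4)(x + 8)(x^2 + 7x + 8)(x^2 + 10x + 3), pattern 2+2+1+1; mod 43: f = (x^3 + 22x^2 + 20x + 21)(x^3 + 27x^2 + 6x + 25), pattern 3+3; mod 61: f = (x^2 + 34x + 5)(x^2 + 45x + 56)(x^2 + 49x + 46), pattern 2+2+2. No other pattern occurs in this range, so the set of observed cycle types is {6, 5+1, 4+1+1, 2+2+1+1, 3+3, 2+2+2}. The candidates containing elements of all these cycle types are PGL(2,5) (6T14) of order 120, S_6 (6T16) of order 720; the others are excluded. The observed types are precisely the cycle types that occur in PGL(2,5) (6T14) (apart from the identity). Each of the other remaining candidates has further cycle types, and by the Chebotarev density theorem the matching factorization patterns would occur for a proportion of primes equal to their share of the group: S_6 (6T16) additionally contains elements of type 4+2, 3+2+1, 3+1+1+1, 2+1+1+1+1 (265 of its 720 elements, about 37% of primes). None of the 21 primes tested shows any such pattern (for each of these groups the chance of that is below 10^-4), which rules them out. Hence G = PGL(2,5) (6T14), of order 120.

6T14: PGL(2,5)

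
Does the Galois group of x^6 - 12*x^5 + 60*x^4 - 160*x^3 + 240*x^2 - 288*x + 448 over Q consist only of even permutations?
The polynomial is irreducible of degree 6 over Q. Its discriminant is -9727331052552192, which is not a perfect square. A Galois group lies in the alternating group exactly when the discriminant is a square in Q, so the Galois group ((S_3 x S_3) : C_2) is not contained in A_6.

No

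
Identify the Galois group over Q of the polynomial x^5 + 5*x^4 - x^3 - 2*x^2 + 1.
S_5, the symmetric group on 5 letters

The polynomial f is an irreducible quintic over Q, so G = Gal(f/Q) is a transitive subgroup of S_5: one of C_5 (5T1, order 5), D_5 (5T2, order 10), F_20 (5T3, order 20), A_5 (5T4, order 60) or S_5 (5T5, order 120). The discriminant of f is 562324, which is not a perfect square, so G is not contained in A_5. The transitive groups of degree 5 not contained in A_5 are: F_20 (5T3, order 20), S_5 (5T5, order 120). By Dedekind's theorem, for a prime p not dividing disc(f) the degrees of the irreducible factors of f mod p form the cycle type of an element of G. Factoring f modulo the 5 such primes p <= 17 (skipping 2, 7, which divide the discriminant), each new pattern first appears at: mod 3: f = (x^5 + 2x^4 + 2x^3 + x^2 + 1), pattern 5; mod 17: f = (x + 4)(x + 7)(x^3 + 11x^2 + 3x + 14), pattern 3+1+1. No other pattern occurs in this range, so the set of observed cycle types is {5, 3+1+1}. Among the candidates above, the only group containing elements of all these cycle types is S_5 (5T5) — F_20 (5T3) lacks at least one of them. Hence G = S_5 (5T5), of order 120.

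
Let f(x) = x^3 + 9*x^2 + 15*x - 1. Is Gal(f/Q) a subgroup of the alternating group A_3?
The polynomial is irreducible of degree 3 over Q. Its discriminant is 5184 = 72^2, a perfect square. A Galois group lies in the alternating group exactly when the discriminant is a square in Q, so the Galois group (C_3) is contained in A_3.

Yes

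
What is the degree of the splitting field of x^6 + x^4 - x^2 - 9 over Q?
24

The degree of the splitting field over Q equals the order of the Galois group, so first determine the group. The polynomial f is an irreducible sextic over Q, so G = Gal(f/Q) is one of the 16 transitive subgroups 6T1, ..., 6T16 of S_6. The discriminant of f is 2267283456 = 47616^2, a perfect square, so G is contained in A_6. The transitive groups of degree 6 contained in A_6 are: A_4 (6T4, order 12), S_4 (6T7, order 24), (C_3 x C_3) : C_4 (6T10, order 36), PSL(2,5) (6T12, order 60), A_6 (6T15, order 360). By Dedekind's theorem, for a prime p not dividing disc(f) the degrees of the irreducible factors of f mod p form the cycle type of an element of G. Factoring f modulo the 79 such primes p <= 421 (skipping 2, 3, 31, which divide the discriminant), each new pattern first appears at: mod 5: f = (x^3 + 3x + 2)(x^3 + 3x + 3), pattern 3+3; mod 11: f = (x + 3)(x + 8)(x^2 + 5x + 1)(x^2 + 6x + 1), pattern 2+2+1+1; mod 13: f = (x^2 + 5)(x^4 + 9x^2 + 6), pattern 4+2; mod 67: f = (x + 2)(x + 10)(x + 30)(x + 37)(x + 57)(x + 65), pattern 1+1+1+1+1+1. No other pattern occurs in this range, so the set of observed cycle types is {3+3, 2+2+1+1, 4+2, 1+1+1+1+1+1}. The candidates containing elements of all these cycle types are S_4 (6T7) of order 24, (C_3 x C_3) : C_4 (6T10) of order 36, A_6 (6T15) of order 360; the others are excluded. The observed types are precisely the cycle types that occur in S_4 (6T7). Each of the other remaining candidates has further cycle types, and by the Chebotarev density theorem the matching factorization patterns would occur for a proportion of primes equal to their share of the group: (C_3 x C_3) : C_4 (6T10) additionally contains elements of type 3+1+1+1 (4 of its 36 elements, about 11% of primes); A_6 (6T15) additionally contains elements of type 5+1, 3+1+1+1 (184 of its 360 elements, about 51% of primes). None of the 79 primes tested shows any such pattern (for each of these groups the chance of that is below 10^-4), which rules them out. Hence G = S_4 (6T7), of order 24. The Galois group S_4 (6T7) has order 24, so the splitting field has degree 24 over Q.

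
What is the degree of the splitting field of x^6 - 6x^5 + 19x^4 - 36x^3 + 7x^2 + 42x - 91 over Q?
12

The degree of the splitting field over Q equals the order of the Galois group, so first determine the group. The polynomial f is an irreducible sextic over Q, so G = Gal(f/Q) is one of the 16 transitive subgroups 6T1, ..., 6T16 of S_6. The discriminant of f is 164995463643136 = 12845056^2, a perfect square, so G is contained in A_6. The transitive groups of degree 6 contained in A_6 are: A_4 (6T4, order 12), S_4 (6T7, order 24), (C_3 x C_3) : C_4 (6T10, order 36), PSL(2,5) (6T12, order 60), A_6 (6T15, order 360). By Dedekind's theorem, for a prime p not dividing disc(f) the degrees of the irreducible factors of f mod p form the cycle type of an element of G. Factoring f modulo the 33 such primes p <= 149 (skipping 2, 7, which divide the discriminant), each new pattern first appears at: mod 3: f = (x^3 + 2x + 1)(x^3 + 2x + 2), pattern 3+3; mod 13: f = (x)(x + 11)(x^2 + 11x + 8)(x^2 + 11x + 12), pattern 2+2+1+1. No other pattern occurs in this range, so the set of observed cycle types is {3+3, 2+2+1+1}. The candidates containing elements of all these cycle types are A_4 (6T4) of order 12, S_4 (6T7) of order 24, (C_3 x C_3) : C_4 (6T10) of order 36, PSL(2,5) (6T12) of order 60, A_6 (6T15) of order 360; the others are excluded. The observed types are precisely the cycle types that occur in A_4 (6T4) (apart from the identity). Each of the other remaining candidates has further cycle types, and by the Chebotarev density theorem the matching factorization patterns would occur for a proportion of primes equal to their share of the group: S_4 (6T7) additionally contains elements of type 4+2 (6 of its 24 elements, about 25% of primes); (C_3 x C_3) : C_4 (6T10) additionally contains elements of type 4+2, 3+1+1+1 (22 of its 36 elements, about 61% of primes); PSL(2,5) (6T12) additionally contains elements of type 5+1 (24 of its 60 elements, about 40% of primes); A_6 (6T15) additionally contains elements of type 5+1, 4+2, 3+1+1+1 (274 of its 360 elements, about 76% of primes). None of the 33 primes tested shows any such pattern (for each of these groups the chance of that is below 10^-4), which rules them out. Hence G = A_4 (6T4), of order 12. The Galois group A_4 (6T4) has order 12, so the splitting field has degree 12 over Q.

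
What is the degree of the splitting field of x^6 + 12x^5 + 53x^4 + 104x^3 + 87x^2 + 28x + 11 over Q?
24

The degree of the splitting field over Q equals the order of the Galois group, so first determine the group. The polynomial f is an irreducible sextic over Q, so G = Gal(f/Q) is one of the 16 transitive subgroups 6T1, ..., 6T16 of S_6. The discriminant of f is 251920384 = 15872^2, a perfect square, so G is contained in A_6. The transitive groups of degree 6 contained in A_6 are: A_4 (6T4, order 12), S_4 (6T7, order 24), (C_3 x C_3) : C_4 (6T10, order 36), PSL(2,5) (6T12, order 60), A_6 (6T15, order 360). By Dedekind's theorem, for a prime p not dividing disc(f) the degrees of the irreducible factors of f mod p form the cycle type of an element of G. Factoring f modulo the 79 such primes p <= 419 (skipping 2, 31, which divide the discriminant), each new pattern first appears at: mod 3: f = (x^2 + x + 2)(x^4 + 2x^3 + x^2 + 1), pattern 4+2; mod 5: f = (x^3 + 3x^2 + x + 2)(x^3 + 4x^2 + 3), pattern 3+3; mod 11: f = (x)(x + 4)(x^2 + 2x + 6)(x^2 + 6x + 3), pattern 2+2+1+1; mod 67: f = (x + 8)(x + 22)(x + 26)(x + 45)(x + 49)(x + 63), pattern 1+1+1+1+1+1. No other pattern occurs in this range, so the set of observed cycle types is {4+2, 3+3, 2+2+1+1, 1+1+1+1+1+1}. The candidates containing elements of all these cycle types are S_4 (6T7) of order 24, (C_3 x C_3) : C_4 (6T10) of order 36, A_6 (6T15) of order 360; the others are excluded. The observed types are precisely the cycle types that occur in S_4 (6T7). Each of the other remaining candidates has further cycle types, and by the Chebotarev density theorem the matching factorization patterns would occur for a proportion of primes equal to their share of the group: (C_3 x C_3) : C_4 (6T10) additionally contains elements of type 3+1+1+1 (4 of its 36 elements, about 11% of primes); A_6 (6T15) additionally contains elements of type 5+1, 3+1+1+1 (184 of its 360 elements, about 51% of primes). None of the 79 primes tested shows any such pattern (for each of these groups the chance of that is below 10^-4), which rules them out. Hence G = S_4 (6T7), of order 24. The Galois group S_4 (6T7) has order 24, so the splitting field has degree 24 over Q.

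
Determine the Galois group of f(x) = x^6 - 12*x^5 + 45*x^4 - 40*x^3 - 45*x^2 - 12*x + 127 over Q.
The polynomial f is an irreducible sextic over Q, so G = Gal(f/Q) is one of the 16 transitive subgroups 6T1, ..., 6T16 of S_6. The discriminant of f is -37572373905408, which is not a perfect square, so G is not contained in A_6. The transitive groups of degree 6 not contained in A_6 are: C_6 (6T1, order 6), S_3 (6T2, order 6), D_6 (6T3, order 12), C_3 x S_3 (6T5, order 18), A_4 x C_2 (6T6, order 24), S_4 (6T8, order 24), S_3 x S_3 (6T9, order 36), S_4 x C_2 (6T11, order 48), (S_3 x S_3) : C_2 (6T13, order 72), PGL(2,5) (6T14, order 120), S_6 (6T16, order 720). By Dedekind's theorem, for a prime p not dividing disc(f) the degrees of the irreducible factors of f mod p form the cycle type of an element of G. Factoring f modulo the 23 such primes p <= 97 (skipping 2, 3, which divide the discriminant), each new pattern first appears at: mod 5: f = (x^2 + 3)(x^2 + x + 1)(x^2 + 2x + 4), pattern 2+2+2; mod 7: f = (x^3 + 3x^2 + 2x + 2)(x^3 + 6x^2 + 4x + 4), pattern 3+3; mod 31: f = (x + 5)(x + 10)(x + 13)(x + 14)(x + 17)(x + 22), pattern 1+1+1+1+1+1. No other pattern occurs in this range, so the set of observed cycle types is {2+2+2, 3+3, 1+1+1+1+1+1}. The candidates containing elements of all these cycle types are C_6 (6T1) of order 6, S_3 (6T2) of order 6, D_6 (6T3) of order 12, C_3 x S_3 (6T5) of order 18, A_4 x C_2 (6T6) of order 24, S_4 (6T8) of order 24, S_3 x S_3 (6T9) of order 36, S_4 x C_2 (6T11) of order 48, (S_3 x S_3) : C_2 (6T13) of order 72, PGL(2,5) (6T14) of order 120, S_6 (6T16) of order 720; the others are excluded. The observed types are precisely the cycle types that occur in S_3 (6T2). Each of the other remaining candidates has further cycle types, and by the Chebotarev density theorem the matching factorization patterns would occur for a proportion of primes equal to their share of the group: C_6 (6T1) additionally contains elements of type 6 (2 of its 6 elements, about 33% of primes); D_6 (6T3) additionally contains elements of type 6, 2+2+1+1 (5 of its 12 elements, about 42% of primes); C_3 x S_3 (6T5) additionally contains elements of type 6, 3+1+1+1 (10 of its 18 elements, about 56% of primes); A_4 x C_2 (6T6) additionally contains elements of type 6, 2+2+1+1, 2+1+1+1+1 (14 of its 24 elements, about 58% of primes); S_4 (6T8) additionally contains elements of type 4+1+1, 2+2+1+1 (9 of its 24 elements, about 38% of primes); S_3 x S_3 (6T9) additionally contains elements of type 6, 3+1+1+1, 2+2+1+1 (25 of its 36 elements, about 69% of primes); S_4 x C_2 (6T11) additionally contains elements of type 6, 4+2, 4+1+1, 2+2+1+1, 2+1+1+1+1 (32 of its 48 elements, about 67% of primes); (S_3 x S_3) : C_2 (6T13) additionally contains elements of type 6, 4+2, 3+2+1, 3+1+1+1, 2+2+1+1, 2+1+1+1+1 (61 of its 72 elements, about 85% of primes); PGL(2,5) (6T14) additionally contains elements of type 6, 5+1, 4+1+1, 2+2+1+1 (89 of its 120 elements, about 74% of primes); S_6 (6T16) additionally contains elements of type 6, 5+1, 4+2, 4+1+1, 3+2+1, 3+1+1+1, 2+2+1+1, 2+1+1+1+1 (664 of its 720 elements, about 92% of primes). None of the 23 primes tested shows any such pattern (for each of these groups the chance of that is below 10^-4), which rules them out. Hence G = S_3 (6T2), of order 6.

S_3 (also written S3)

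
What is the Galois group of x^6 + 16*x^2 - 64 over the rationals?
The polynomial f is an irreducible sextic over Q, so G = Gal(f/Q) is one of the 16 transitive subgroups 6T1, ..., 6T16 of S_6. The discriminant of f is 66039417143296 = 8126464^2, a perfect square, so G is contained in A_6. The transitive groups of degree 6 contained in A_6 are: A_4 (6T4, order 12), S_4 (6T7, order 24), (C_3 x C_3) : C_4 (6T10, order 36), PSL(2,5) (6T12, order 60), A_6 (6T15, order 360). By Dedekind's theorem, for a prime p not dividing disc(f) the degrees of the irreducible factors of f mod p form the cycle type of an element of G. Factoring f modulo the 79 such primes p <= 419 (skipping 2, 31, which divide the discriminant), each new pattern first appears at: mod 3: f = (x^2 + 1)(x^4 + 2x^2 + 2), pattern 4+2; mod 5: f = (x^3 + 2x^2 + 2x + 2)(x^3 + 3x^2 + 2x + 3), pattern 3+3; mod 11: f = (x + 5)(x + 6)(x^2 + 3x + 6)(x^2 + 8x + 6), pattern 2+2+1+1; mod 67: f = (x + 4)(x + 6)(x + 22)(x + 45)(x + 61)(x + 63), pattern 1+1+1+1+1+1. No other pattern occurs in this range, so the set of observed cycle types is {4+2, 3+3, 2+2+1+1, 1+1+1+1+1+1}. The candidates containing elements of all these cycle types are S_4 (6T7) of order 24, (C_3 x C_3) : C_4 (6T10) of order 36, A_6 (6T15) of order 360; the others are excluded. The observed types are precisely the cycle types that occur in S_4 (6T7). Each of the other remaining candidates has further cycle types, and by the Chebotarev density theorem the matching factorization patterns would occur for a proportion of primes equal to their share of the group: (C_3 x C_3) : C_4 (6T10) additionally contains elements of type 3+1+1+1 (4 of its 36 elements, about 11% of primes); A_6 (6T15) additionally contains elements of type 5+1, 3+1+1+1 (184 of its 360 elements, about 51% of primes). None of the 79 primes tested shows any such pattern (for each of these groups the chance of that is below 10^-4), which rules them out. Hence G = S_4 (6T7), of order 24.

S_4 (also written S4+)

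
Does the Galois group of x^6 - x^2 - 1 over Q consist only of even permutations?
Yes

The polynomial is irreducible of degree 6 over Q. Its discriminant is 33856 = 184^2, a perfect square. A Galois group lies in the alternating group exactly when the discriminant is a square in Q, so the Galois group (S_4) is contained in A_6.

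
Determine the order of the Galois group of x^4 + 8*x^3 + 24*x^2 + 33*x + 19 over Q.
The degree of the splitting field over Q equals the order of the Galois group, so first determine the group. The polynomial is an irreducible quartic over Q and its discriminant is 229, which is not a perfect square, so the Galois group is not contained in A_4. The resolvent cubic y^3 - 24*y^2 + 188*y - 481 is irreducible over Q. An irreducible resolvent with non-square discriminant gives S_4. The Galois group S_4 (4T5) has order 24, so the splitting field has degree 24 over Q.

24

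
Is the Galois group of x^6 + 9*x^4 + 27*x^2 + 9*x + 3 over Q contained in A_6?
No

The polynomial is irreducible of degree 6 over Q. Its discriminant is -68755887963, which is not a perfect square. A Galois group lies in the alternating group exactly when the discriminant is a square in Q, so the Galois group (C_3 x S_3) is not contained in A_6.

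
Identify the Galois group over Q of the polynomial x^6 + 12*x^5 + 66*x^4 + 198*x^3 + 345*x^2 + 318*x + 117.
PGL(2,5)

The polynomial f is an irreducible sextic over Q, so G = Gal(f/Q) is one of the 16 transitive subgroups 6T1, ..., 6T16 of S_6. The discriminant of f is -1024192512, which is not a perfect square, so G is not contained in A_6. The transitive groups of degree 6 not contained in A_6 are: C_6 (6T1, order 6), S_3 (6T2, order 6), D_6 (6T3, order 12), C_3 x S_3 (6T5, order 18), A_4 x C_2 (6T6, order 24), S_4 (6T8, order 24), S_3 x S_3 (6T9, order 36), S_4 x C_2 (6T11, order 48), (S_3 x S_3) : C_2 (6T13, order 72), PGL(2,5) (6T14, order 120), S_6 (6T16, order 720). By Dedekind's theorem, for a prime p not dividing disc(f) the degrees of the irreducible factors of f mod p form the cycle type of an element of G. Factoring f modulo the 21 such primes p <= 89 (skipping 2, 3, 7, which divide the discriminant), each new pattern first appears at: mod 5: f = (x^6 + 2x^5 + x^4 + 3x^3 + 3x + 2), pattern 6; mod 11: f = (x + 8)(x^5 + 4x^4 + x^3 + 3x^2 + 2x + 5), pattern 5+1; mod 13: f = (x)(x + 2)(x^4 + 10x^3 + 7x^2 + 2x + 3), pattern 4+1+1; mod 23: f = (x + 15)(x + 21)(x^2 + 4x + 7)(x^2 + 18x + 7), pattern 2+2+1+1; mod 43: f = (x^3 + 25x^2 + 41x + 13)(x^3 + 30x^2 + 6x + 9), pattern 3+3; mod 61: f = (x^2 + 7x + 28)(x^2 + 20x + 10)(x^2 + 46x + 49), pattern 2+2+2. No other pattern occurs in this range, so the set of observed cycle types is {6, 5+1, 4+1+1, 2+2+1+1, 3+3, 2+2+2}. The candidates containing elements of all these cycle types are PGL(2,5) (6T14) of order 120, S_6 (6T16) of order 720; the others are excluded. The observed types are precisely the cycle types that occur in PGL(2,5) (6T14) (apart from the identity). Each of the other remaining candidates has further cycle types, and by the Chebotarev density theorem the matching factorization patterns would occur for a proportion of primes equal to their share of the group: S_6 (6T16) additionally contains elements of type 4+2, 3+2+1, 3+1+1+1, 2+1+1+1+1 (265 of its 720 elements, about 37% of primes). None of the 21 primes tested shows any such pattern (for each of these groups the chance of that is below 10^-4), which rules them out. Hence G = PGL(2,5) (6T14), of order 120.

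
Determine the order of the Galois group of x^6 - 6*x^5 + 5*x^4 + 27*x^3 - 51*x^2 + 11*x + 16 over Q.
The degree of the splitting field over Q equals the order of the Galois group, so first determine the group. The polynomial f is an irreducible sextic over Q, so G = Gal(f/Q) is one of the 16 transitive subgroups 6T1, ..., 6T16 of S_6. The discriminant of f is 30991489 = 5567^2, a perfect square, so G is contained in A_6. The transitive groups of degree 6 contained in A_6 are: A_4 (6T4, order 12), S_4 (6T7, order 24), (C_3 x C_3) : C_4 (6T10, order 36), PSL(2,5) (6T12, order 60), A_6 (6T15, order 360). By Dedekind's theorem, for a prime p not dividing disc(f) the degrees of the irreducible factors of f mod p form the cycle type of an element of G. Factoring f modulo the 21 such primes p <= 79 (skipping 19, which divides the discriminant), each new pattern first appears at: mod 2: f = (x)(x^5 + x^3 + x^2 + x + 1), pattern 5+1; mod 7: f = (x^3 + 2x^2 + 4x + 5)(x^3 + 6x^2 + 3x + 6), pattern 3+3; mod 61: f = (x + 1)(x + 23)(x^2 + 44x + 55)(x^2 + 48x + 60), pattern 2+2+1+1. No other pattern occurs in this range, so the set of observed cycle types is {5+1, 3+3, 2+2+1+1}. The candidates containing elements of all these cycle types are PSL(2,5) (6T12) of order 60, A_6 (6T15) of order 360; the others are excluded. The observed types are precisely the cycle types that occur in PSL(2,5) (6T12) (apart from the identity). Each of the other remaining candidates has further cycle types, and by the Chebotarev density theorem the matching factorization patterns would occur for a proportion of primes equal to their share of the group: A_6 (6T15) additionally contains elements of type 4+2, 3+1+1+1 (130 of its 360 elements, about 36% of primes). None of the 21 primes tested shows any such pattern (for each of these groups the chance of that is below 10^-4), which rules them out. Hence G = PSL(2,5) (6T12), of order 60. The Galois group PSL(2,5) (6T12) has order 60, so the splitting field has degree 60 over Q.

60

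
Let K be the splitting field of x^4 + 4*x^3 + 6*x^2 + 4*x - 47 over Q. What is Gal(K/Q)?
The polynomial is an irreducible quartic over Q and its discriminant is -28311552, which is not a perfect square, so the Galois group is not contained in A_4. The resolvent cubic y^3 - 6*y^2 + 204*y - 392 has exactly one rational root, so the Galois group is C_4 or D_4. The quartic remains irreducible over Q(sqrt(disc)), so the group is D_4.

D_4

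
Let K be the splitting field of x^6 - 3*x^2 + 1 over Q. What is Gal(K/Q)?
The polynomial f is an irreducible sextic over Q, so G = Gal(f/Q) is one of the 16 transitive subgroups 6T1, ..., 6T16 of S_6. The discriminant of f is -419904, which is not a perfect square, so G is not contained in A_6. The transitive groups of degree 6 not contained in A_6 are: C_6 (6T1, order 6), S_3 (6T2, order 6), D_6 (6T3, order 12), C_3 x S_3 (6T5, order 18), A_4 x C_2 (6T6, order 24), S_4 (6T8, order 24), S_3 x S_3 (6T9, order 36), S_4 x C_2 (6T11, order 48), (S_3 x S_3) : C_2 (6T13, order 72), PGL(2,5) (6T14, order 120), S_6 (6T16, order 720). By Dedekind's theorem, for a prime p not dividing disc(f) the degrees of the irreducible factors of f mod p form the cycle type of an element of G. Factoring f modulo the 33 such primes p <= 149 (skipping 2, 3, which divide the discriminant), each new pattern first appears at: mod 5: f = (x^3 + 2x^2 + 2x + 3)(x^3 + 3x^2 + 2x + 2), pattern 3+3; mod 7: f = (x^6 + 4x^2 + 1), pattern 6; mod 17: f = (x + 8)(x + 9)(x^2 + 3)(x^2 + 10), pattern 2+2+1+1; mod 19: f = (x + 3)(x + 8)(x + 11)(x + 16)(x^2 + 16), pattern 2+1+1+1+1; mod 71: f = (x^2 + 16)(x^2 + 25)(x^2 + 30), pattern 2+2+2. No other pattern occurs in this range, so the set of observed cycle types is {3+3, 6, 2+2+1+1, 2+1+1+1+1, 2+2+2}. The candidates containing elements of all these cycle types are A_4 x C_2 (6T6) of order 24, S_4 x C_2 (6T11) of order 48, (S_3 x S_3) : C_2 (6T13) of order 72, S_6 (6T16) of order 720; the others are excluded. The observed types are precisely the cycle types that occur in A_4 x C_2 (6T6) (apart from the identity). Each of the other remaining candidates has further cycle types, and by the Chebotarev density theorem the matching factorization patterns would occur for a proportion of primes equal to their share of the group: S_4 x C_2 (6T11) additionally contains elements of type 4+2, 4+1+1 (12 of its 48 elements, about 25% of primes); (S_3 x S_3) : C_2 (6T13) additionally contains elements of type 4+2, 3+2+1, 3+1+1+1 (34 of its 72 elements, about 47% of primes); S_6 (6T16) additionally contains elements of type 5+1, 4+2, 4+1+1, 3+2+1, 3+1+1+1 (484 of its 720 elements, about 67% of primes). None of the 33 primes tested shows any such pattern (for each of these groups the chance of that is below 10^-4), which rules them out. Hence G = A_4 x C_2 (6T6), of order 24.

A_4 x C_2 (order 24)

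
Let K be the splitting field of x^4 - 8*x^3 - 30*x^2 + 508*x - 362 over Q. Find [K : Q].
The degree of the splitting field over Q equals the order of the Galois group, so first determine the group. The polynomial is an irreducible quartic over Q and its discriminant is -620791112448, which is not a perfect square, so the Galois group is not contained in A_4. The resolvent cubic y^3 + 30*y^2 - 2616*y - 191456 has exactly one rational root, so the Galois group is C_4 or D_4. The quartic remains irreducible over Q(sqrt(disc)), so the group is D_4. The Galois group D_4 (4T3) has order 8, so the splitting field has degree 8 over Q.

8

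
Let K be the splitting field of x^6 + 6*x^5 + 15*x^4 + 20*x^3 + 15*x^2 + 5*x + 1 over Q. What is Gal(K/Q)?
The polynomial f is an irreducible sextic over Q, so G = Gal(f/Q) is one of the 16 transitive subgroups 6T1, ..., 6T16 of S_6. The discriminant of f is -43531, which is not a perfect square, so G is not contained in A_6. The transitive groups of degree 6 not contained in A_6 are: C_6 (6T1, order 6), S_3 (6T2, order 6), D_6 (6T3, order 12), C_3 x S_3 (6T5, order 18), A_4 x C_2 (6T6, order 24), S_4 (6T8, order 24), S_3 x S_3 (6T9, order 36), S_4 x C_2 (6T11, order 48), (S_3 x S_3) : C_2 (6T13, order 72), PGL(2,5) (6T14, order 120), S_6 (6T16, order 720). By Dedekind's theorem, for a prime p not dividing disc(f) the degrees of the irreducible factors of f mod p form the cycle type of an element of G. Factoring f modulo the 4 such primes p <= 7, each new pattern first appears at: mod 2: f = (x^6 + x^4 + x^2 + x + 1), pattern 6; mod 3: f = (x + 2)(x^2 + 1)(x^3 + x^2 + 2), pattern 3+2+1; mod 5: f = (x^3 + 2x + 4)(x^3 + x^2 + 3x + 4), pattern 3+3; mod 7: f = (x + 6)(x^5 + x^3 + x + 6), pattern 5+1. No other pattern occurs in this range, so the set of observed cycle types is {6, 3+2+1, 3+3, 5+1}. Among the candidates above, the only group containing elements of all these cycle types is S_6 (6T16); every other candidate lacks at least one of them. Hence G = S_6 (6T16), of order 720.

S_6, the symmetric group on 6 letters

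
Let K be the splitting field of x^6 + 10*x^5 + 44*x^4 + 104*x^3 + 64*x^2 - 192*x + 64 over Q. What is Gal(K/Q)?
The polynomial f is an irreducible sextic over Q, so G = Gal(f/Q) is one of the 16 transitive subgroups 6T1, ..., 6T16 of S_6. The discriminant of f is 564385546240000 = 23756800^2, a perfect square, so G is contained in A_6. The transitive groups of degree 6 contained in A_6 are: A_4 (6T4, order 12), S_4 (6T7, order 24), (C_3 x C_3) : C_4 (6T10, order 36), PSL(2,5) (6T12, order 60), A_6 (6T15, order 360). By Dedekind's theorem, for a prime p not dividing disc(f) the degrees of the irreducible factors of f mod p form the cycle type of an element of G. Factoring f modulo the 19 such primes p <= 79 (skipping 2, 5, 29, which divide the discriminant), each new pattern first appears at: mod 3: f = (x^2 + x + 2)(x^4 + 2x + 2), pattern 4+2; mod 11: f = (x^3 + x^2 + x + 3)(x^3 + 9x^2 + x + 3), pattern 3+3; mod 19: f = (x + 16)(x + 18)(x^2 + 15x + 8)(x^2 + 18x + 9), pattern 2+2+1+1; mod 61: f = (x + 7)(x + 40)(x + 54)(x^3 + 31x^2 + 12x + 53), pattern 3+1+1+1. No other pattern occurs in this range, so the set of observed cycle types is {4+2, 3+3, 2+2+1+1, 3+1+1+1}. The candidates containing elements of all these cycle types are (C_3 x C_3) : C_4 (6T10) of order 36, A_6 (6T15) of order 360; the others are excluded. The observed types are precisely the cycle types that occur in (C_3 x C_3) : C_4 (6T10) (apart from the identity). Each of the other remaining candidates has further cycle types, and by the Chebotarev density theorem the matching factorization patterns would occur for a proportion of primes equal to their share of the group: A_6 (6T15) additionally contains elements of type 5+1 (144 of its 360 elements, about 40% of primes). None of the 19 primes tested shows any such pattern (for each of these groups the chance of that is below 10^-4), which rules them out. Hence G = (C_3 x C_3) : C_4 (6T10), of order 36.

(C_3 x C_3) : C_4, the transitive group 6T10 of order 36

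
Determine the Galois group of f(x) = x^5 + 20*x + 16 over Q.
The polynomial f is an irreducible quintic over Q, so G = Gal(f/Q) is a transitive subgroup of S_5: one of C_5 (5T1, order 5), D_5 (5T2, order 10), F_20 (5T3, order 20), A_5 (5T4, order 60) or S_5 (5T5, order 120). The discriminant of f is 1024000000 = 32000^2, a perfect square, so G is contained in A_5. The transitive groups of degree 5 contained in A_5 are: C_5 (5T1, order 5), D_5 (5T2, order 10), A_5 (5T4, order 60). By Dedekind's theorem, for a prime p not dividing disc(f) the degrees of the irreducible factors of f mod p form the cycle type of an element of G. Factoring f modulo the 2 such primes p <= 7 (skipping 2, 5, which divide the discriminant), each new pattern first appears at: mod 3: f = (x^5 + 2x + 1), pattern 5; mod 7: f = (x + 2)(x + 3)(x^3 + 2x^2 + 5x + 5), pattern 3+1+1. No other pattern occurs in this range, so the set of observed cycle types is {5, 3+1+1}. Among the candidates above, the only group containing elements of all these cycle types is A_5 (5T4) — each of C_5 (5T1), D_5 (5T2) lacks at least one of them. Hence G = A_5 (5T4), of order 60.

A_5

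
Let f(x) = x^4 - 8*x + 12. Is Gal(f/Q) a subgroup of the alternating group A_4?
Yes

The polynomial is irreducible of degree 4 over Q. Its discriminant is 331776 = 576^2, a perfect square. A Galois group lies in the alternating group exactly when the discriminant is a square in Q, so the Galois group (A_4) is contained in A_4.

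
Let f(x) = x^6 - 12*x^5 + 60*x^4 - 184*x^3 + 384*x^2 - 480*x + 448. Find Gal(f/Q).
C_3 x S_3 (order 18)

The polynomial f is an irreducible sextic over Q, so G = Gal(f/Q) is one of the 16 transitive subgroups 6T1, ..., 6T16 of S_6. The discriminant of f is -190210142896128, which is not a perfect square, so G is not contained in A_6. The transitive groups of degree 6 not contained in A_6 are: C_6 (6T1, order 6), S_3 (6T2, order 6), D_6 (6T3, order 12), C_3 x S_3 (6T5, order 18), A_4 x C_2 (6T6, order 24), S_4 (6T8, order 24), S_3 x S_3 (6T9, order 36), S_4 x C_2 (6T11, order 48), (S_3 x S_3) : C_2 (6T13, order 72), PGL(2,5) (6T14, order 120), S_6 (6T16, order 720). By Dedekind's theorem, for a prime p not dividing disc(f) the degrees of the irreducible factors of f mod p form the cycle type of an element of G. Factoring f modulo the 33 such primes p <= 149 (skipping 2, 3, which divide the discriminant), each new pattern first appears at: mod 5: f = (x^6 + 3x^5 + x^3 + 4x^2 + 3), pattern 6; mod 7: f = (x)(x + 2)(x + 6)(x^3 + x^2 + 5x + 2), pattern 3+1+1+1; mod 17: f = (x^2 + 3x + 1)(x^2 + 4x + 16)(x^2 + 15x + 11), pattern 2+2+2; mod 19: f = (x^3 + 13x^2 + 12x + 2)(x^3 + 13x^2 + 12x + 15), pattern 3+3; mod 73: f = (x + 24)(x + 40)(x + 42)(x + 56)(x + 58)(x + 60), pattern 1+1+1+1+1+1. No other pattern occurs in this range, so the set of observed cycle types is {6, 3+1+1+1, 2+2+2, 3+3, 1+1+1+1+1+1}. The candidates containing elements of all these cycle types are C_3 x S_3 (6T5) of order 18, S_3 x S_3 (6T9) of order 36, (S_3 x S_3) : C_2 (6T13) of order 72, S_6 (6T16) of order 720; the others are excluded. The observed types are precisely the cycle types that occur in C_3 x S_3 (6T5). Each of the other remaining candidates has further cycle types, and by the Chebotarev density theorem the matching factorization patterns would occur for a proportion of primes equal to their share of the group: S_3 x S_3 (6T9) additionally contains elements of type 2+2+1+1 (9 of its 36 elements, about 25% of primes); (S_3 x S_3) : C_2 (6T13) additionally contains elements of type 4+2, 3+2+1, 2+2+1+1, 2+1+1+1+1 (45 of its 72 elements, about 62% of primes); S_6 (6T16) additionally contains elements of type 5+1, 4+2, 4+1+1, 3+2+1, 2+2+1+1, 2+1+1+1+1 (504 of its 720 elements, about 70% of primes). None of the 33 primes tested shows any such pattern (for each of these groups the chance of that is below 10^-4), which rules them out. Hence G = C_3 x S_3 (6T5), of order 18.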